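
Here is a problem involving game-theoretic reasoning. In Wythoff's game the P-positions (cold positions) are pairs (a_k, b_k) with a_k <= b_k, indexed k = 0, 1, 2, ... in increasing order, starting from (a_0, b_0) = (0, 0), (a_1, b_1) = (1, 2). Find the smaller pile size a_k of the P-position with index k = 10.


By Wythoff's theorem, a_k = floor(k * phi) and b_k = floor(k * phi^2) = a_k + k, where phi = (1 + sqrt(5))/2 is the golden ratio.
phi = (1 + sqrt(5))/2 = 1.618034
k = 10
k * phi = 10 * 1.618034 = 16.180340
a_10 = floor(k * phi) = 16

16


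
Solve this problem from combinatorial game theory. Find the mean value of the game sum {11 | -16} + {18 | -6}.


G1 = {11 | -16}, G2 = {18 | -6}
Each is a switch {a | b} with numbers a > b; its mean value is (a + b)/2, and mean value is additive over game sums: m(G1 + G2) = m(G1) + m(G2).
Mean of G1 = (11 + (-16))/2 = -5/2 = -5/2
Mean of G2 = (18 + (-6))/2 = 12/2 = 6
Mean of G1 + G2 = -5/2 + 6 = 7/2

7/2


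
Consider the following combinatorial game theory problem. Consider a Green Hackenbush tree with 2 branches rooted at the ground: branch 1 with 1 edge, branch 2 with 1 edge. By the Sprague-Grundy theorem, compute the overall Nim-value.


The tree has 2 branches from the ground vertex.
In Green Hackenbush, the Nim-value of a simple path of length k is k.
Branch 1: length 1, Nim-value = 1
Branch 2: length 1, Nim-value = 1
Total Nim-value = XOR of all branch values:
0 XOR 1 = 1
1 XOR 1 = 0
Nim-value of the tree = 0

0


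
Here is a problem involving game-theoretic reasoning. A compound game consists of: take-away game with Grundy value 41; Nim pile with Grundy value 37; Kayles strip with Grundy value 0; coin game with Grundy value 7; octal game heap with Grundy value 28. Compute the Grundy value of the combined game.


By the Sprague-Grundy theorem, the Grundy value of a sum of games is the XOR of individual Grundy values.
take-away game: Grundy value = 41. Running XOR: 0 XOR 41 = 41
Nim pile: Grundy value = 37. Running XOR: 41 XOR 37 = 12
Kayles strip: Grundy value = 0. Running XOR: 12 XOR 0 = 12
coin game: Grundy value = 7. Running XOR: 12 XOR 7 = 11
octal game heap: Grundy value = 28. Running XOR: 11 XOR 28 = 23
The combined Grundy value is 23.

23


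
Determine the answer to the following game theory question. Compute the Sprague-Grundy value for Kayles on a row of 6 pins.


Kayles: a move removes 1 or 2 adjacent pins from a contiguous row.
Removing pins from a row of k leaves two independent rows (a, b) with a + b = k - 1 (one pin) or a + b = k - 2 (two pins); an end removal gives a = 0.
By Sprague-Grundy, G(k) = mex{ G(a) XOR G(b) } over all these splits. G(0) = 0.
G(1): splits (0,0):0^0=0 -> mex({0}) = 1
G(2): splits (0,1):0^1=1 (0,0):0^0=0 -> mex({0, 1}) = 2
G(3): splits (0,2):0^2=2 (1,1):1^1=0 (0,1):0^1=1 -> mex({0, 1, 2}) = 3
G(4): splits (0,3):0^3=3 (1,2):1^2=3 (0,2):0^2=2 (1,1):1^1=0 -> mex({0, 2, 3}) = 1
G(5): splits (0,4):0^1=1 (1,3):1^3=2 (2,2):2^2=0 (0,3):0^3=3 (1,2):1^2=3 -> mex({0, 1, 2, 3}) = 4
G(6) = mex({0, 1, 2, 4}) = 3
Therefore G(6) = 3.

3


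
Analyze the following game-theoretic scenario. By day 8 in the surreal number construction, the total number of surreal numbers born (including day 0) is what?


Day 0: {|} = 0 is born. Count = 1.
Day n: the number of surreal numbers born by day n is 2^(n+1) - 1.
By day 0: 2^1 - 1 = 1
By day 1: 2^2 - 1 = 3
By day 2: 2^3 - 1 = 7
By day 3: 2^4 - 1 = 15
By day 4: 2^5 - 1 = 31
By day 5: 2^6 - 1 = 63
By day 6: 2^7 - 1 = 127
By day 7: 2^8 - 1 = 255
By day 8: 2^9 - 1 = 511
By day 8: 511 surreal numbers.

511


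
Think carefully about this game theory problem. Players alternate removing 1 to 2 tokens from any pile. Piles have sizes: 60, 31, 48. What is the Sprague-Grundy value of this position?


Subtraction set: {1, 2}
For this subtraction set, G(n) = n mod 3 (period = max + 1 = 3).
Pile 1 (size 60): G(60) = 60 mod 3 = 0
Pile 2 (size 31): G(31) = 31 mod 3 = 1
Pile 3 (size 48): G(48) = 48 mod 3 = 0
Total Grundy value = XOR of all: 0 XOR 1 XOR 0 = 1

1


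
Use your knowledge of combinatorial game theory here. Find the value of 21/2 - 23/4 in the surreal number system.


x = 21/2, y = 23/4
Converting to common denominator: 4
x = 42/4, y = 23/4
x - y = 21/2 - 23/4 = 19/4

19/4


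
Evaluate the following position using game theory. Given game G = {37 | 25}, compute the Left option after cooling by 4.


Original game: {37 | 25} (a switch {a | b} with a > b).
Cooling by t (for t below the temperature (a - b)/2 = 6) taxes each move by t: {a | b} cooled by t is {a - t | b + t}.
Cooling amount: t = 4
Cooled Left option: 37 - 4 = 33
Cooled Right option: 25 + 4 = 29
Cooled game: {33 | 29}
Left option = 33

33


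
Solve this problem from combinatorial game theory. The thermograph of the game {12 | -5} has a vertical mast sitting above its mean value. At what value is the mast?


Game = {12 | -5}, a switch {a | b} with numbers a > b.
Its thermograph has left wall a - t and right wall b + t, which meet at t = (a - b)/2, where both equal (a + b)/2. So the mast (mean value) is at (a + b)/2.
Mean = (12 + (-5))/2 = 7/2 = 7/2

7/2


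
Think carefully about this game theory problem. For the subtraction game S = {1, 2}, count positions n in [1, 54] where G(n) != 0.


Subtraction set S = {1, 2}, so G(n) = n mod 3.
G(n) = 0 when n is a multiple of 3.
Multiples of 3 in [1, 54]: 18
N-positions (nonzero Grundy) = 54 - 18 = 36

36


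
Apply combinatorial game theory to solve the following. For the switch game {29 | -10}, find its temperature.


The game is {29 | -10}, a switch {a | b} with numbers a > b.
Cooling {a | b} by t gives {a - t | b + t}, which stops being hot when a - t = b + t, i.e. at t = (a - b)/2. So the temperature of a switch is (a - b)/2.
Temperature = (Left option - Right option) / 2
= (29 - (-10)) / 2
= 39 / 2
= 39/2

39/2


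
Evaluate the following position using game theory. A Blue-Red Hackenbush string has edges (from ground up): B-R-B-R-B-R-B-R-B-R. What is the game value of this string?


Edges (from ground): B-R-B-R-B-R-B-R-B-R
By Berlekamp's sign-expansion rule, a Blue-Red Hackenbush stalk has the value of the surreal number whose sign sequence is the edge sequence with B -> + and R -> -.
Sign sequence: +-+-+-+-+-
Trace the sign expansion in the surreal number tree, starting from 0:
Edge 1: B (sign +) -> bounds (0, +inf), value = 1
Edge 2: R (sign -) -> bounds (0, 1), value = 1/2
Edge 3: B (sign +) -> bounds (1/2, 1), value = 3/4
Edge 4: R (sign -) -> bounds (1/2, 3/4), value = 5/8
Edge 5: B (sign +) -> bounds (5/8, 3/4), value = 11/16
Edge 6: R (sign -) -> bounds (5/8, 11/16), value = 21/32
Edge 7: B (sign +) -> bounds (21/32, 11/16), value = 43/64
Edge 8: R (sign -) -> bounds (21/32, 43/64), value = 85/128
Edge 9: B (sign +) -> bounds (85/128, 43/64), value = 171/256
Edge 10: R (sign -) -> bounds (85/128, 171/256), value = 341/512
Game value = 341/512

341/512


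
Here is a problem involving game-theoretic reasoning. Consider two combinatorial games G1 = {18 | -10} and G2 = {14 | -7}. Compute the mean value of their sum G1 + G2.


G1 = {18 | -10}, G2 = {14 | -7}
Each is a switch {a | b} with numbers a > b; its mean value is (a + b)/2, and mean value is additive over game sums: m(G1 + G2) = m(G1) + m(G2).
Mean of G1 = (18 + (-10))/2 = 8/2 = 4
Mean of G2 = (14 + (-7))/2 = 7/2 = 7/2
Mean of G1 + G2 = 4 + 7/2 = 15/2

15/2


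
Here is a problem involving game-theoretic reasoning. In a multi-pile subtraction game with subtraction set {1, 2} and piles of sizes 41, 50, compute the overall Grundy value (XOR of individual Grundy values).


Subtraction set: {1, 2}
For this subtraction set, G(n) = n mod 3 (period = max + 1 = 3).
Pile 1 (size 41): G(41) = 41 mod 3 = 2
Pile 2 (size 50): G(50) = 50 mod 3 = 2
Total Grundy value = XOR of all: 2 XOR 2 = 0

0


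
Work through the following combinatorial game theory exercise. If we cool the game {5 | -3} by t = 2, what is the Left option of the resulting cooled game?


Original game: {5 | -3} (a switch {a | b} with a > b).
Cooling by t (for t below the temperature (a - b)/2 = 4) taxes each move by t: {a | b} cooled by t is {a - t | b + t}.
Cooling amount: t = 2
Cooled Left option: 5 - 2 = 3
Cooled Right option: -3 + 2 = -1
Cooled game: {3 | -1}
Left option = 3

3


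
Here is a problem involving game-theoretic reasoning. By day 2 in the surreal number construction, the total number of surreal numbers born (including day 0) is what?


Day 0: {|} = 0 is born. Count = 1.
Day n: the number of surreal numbers born by day n is 2^(n+1) - 1.
By day 0: 2^1 - 1 = 1
By day 1: 2^2 - 1 = 3
By day 2: 2^3 - 1 = 7
By day 2: 7 surreal numbers.

7


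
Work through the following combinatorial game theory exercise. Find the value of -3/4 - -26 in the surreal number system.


x = -3/4, y = -26
Converting to common denominator: 4
x = -3/4, y = -104/4
x - y = -3/4 - -26 = 101/4

101/4


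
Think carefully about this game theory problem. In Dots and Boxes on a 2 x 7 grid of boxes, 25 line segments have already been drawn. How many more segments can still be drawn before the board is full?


Grid: 2 x 7 boxes, i.e. 3 rows and 8 columns of dots.
Horizontal edges: (rows + 1) * cols = 3 * 7 = 21
Vertical edges: rows * (cols + 1) = 2 * 8 = 16
Total edges: 21 + 16 = 37
Edges drawn: 25
Remaining: 37 - 25 = 12

12


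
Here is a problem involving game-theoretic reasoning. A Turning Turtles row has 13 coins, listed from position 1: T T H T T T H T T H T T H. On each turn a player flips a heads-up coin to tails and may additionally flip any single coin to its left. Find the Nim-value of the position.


Coins: T T H T T T H T T H T T H
Key fact: a single head at position k behaves exactly like a Nim heap of size k (turning it to T and optionally flipping a coin at j < k corresponds to moving the heap from k to j, or to 0), and heads combine as a disjunctive sum (two heads at the same place would cancel, matching j XOR j = 0). So the Nim-value is the XOR of the 1-indexed positions of the heads.
Face-up positions (1-indexed): [3, 7, 10, 13]
XOR 0 with 3: 0 XOR 3 = 3
XOR 3 with 7: 3 XOR 7 = 4
XOR 4 with 10: 4 XOR 10 = 14
XOR 14 with 13: 14 XOR 13 = 3
Nim-value = 3

3


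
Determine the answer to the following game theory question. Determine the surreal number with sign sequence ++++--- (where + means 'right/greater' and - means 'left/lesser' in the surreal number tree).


Sign expansion: ++++---
Rule: track bounds (lo, hi), initially (-inf, +inf). On '+', the current value becomes lo and we move to the simplest number in (value, hi): value + 1 if hi = +inf, otherwise the midpoint (value + hi)/2. On '-', the current value becomes hi and we move to value - 1 if lo = -inf, otherwise the midpoint (lo + value)/2.
Start at 0.
Step 1: sign = +, move right. Bounds: (0, +inf). Value = 1
Step 2: sign = +, move right. Bounds: (1, +inf). Value = 2
Step 3: sign = +, move right. Bounds: (2, +inf). Value = 3
Step 4: sign = +, move right. Bounds: (3, +inf). Value = 4
Step 5: sign = -, move left. Bounds: (3, 4). Value = 7/2
Step 6: sign = -, move left. Bounds: (3, 7/2). Value = 13/4
Step 7: sign = -, move left. Bounds: (3, 13/4). Value = 25/8
The surreal number with sign expansion ++++--- is 25/8.

25/8


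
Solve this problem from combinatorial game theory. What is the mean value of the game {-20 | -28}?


Game = {-20 | -28}, a switch {a | b} with numbers a > b.
Its thermograph has left wall a - t and right wall b + t, which meet at t = (a - b)/2, where both equal (a + b)/2. So the mast (mean value) is at (a + b)/2.
Mean = (-20 + (-28))/2 = -48/2 = -24

-24


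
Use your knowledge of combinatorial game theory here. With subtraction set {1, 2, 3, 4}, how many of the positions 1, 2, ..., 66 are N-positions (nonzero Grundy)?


Subtraction set S = {1, 2, 3, 4}, so G(n) = n mod 5.
G(n) = 0 when n is a multiple of 5.
Multiples of 5 in [1, 66]: 13
N-positions (nonzero Grundy) = 66 - 13 = 53

53


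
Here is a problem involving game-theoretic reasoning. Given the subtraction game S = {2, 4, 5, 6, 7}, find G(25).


The subtraction set is S = {2, 4, 5, 6, 7}.
G(k) = mex{ G(k - s) : s in S, s <= k }. We compute iteratively: G(0) = 0.
G(1) = mex({}) = 0
G(2) = mex({0}) = 1
G(3) = mex({0}) = 1
G(4) = mex({0, 1}) = 2
G(5) = mex({0, 1}) = 2
G(6) = mex({0, 1, 2}) = 3
G(7) = mex({0, 1, 2}) = 3
G(8) = mex({0, 1, 2, 3}) = 4
G(9) = mex({1, 2, 3}) = 0
G(10) = mex({1, 2, 3, 4}) = 0
G(11) = mex({0, 2, 3}) = 1
G(12) = mex({0, 2, 3, 4}) = 1
G(13) = mex({0, 1, 3, 4}) = 2
G(14) = mex({0, 1, 3, 4}) = 2
G(15) = mex({0, 1, 2, 4}) = 3
Observe that G(9)..G(15) = 0, 0, 1, 1, 2, 2, 3 repeats G(0)..G(6) = 0, 0, 1, 1, 2, 2, 3.
For k >= max(S) = 7, G(k) is determined by the previous 7 values G(k-7)..G(k-1); a window of 7 consecutive values has recurred shifted by 9, so by induction G(k + 9) = G(k) for all k >= 0: the sequence is periodic from the start with period 9.
One period: G(0..8) = 0, 0, 1, 1, 2, 2, 3, 3, 4.
25 mod 9 = 7, so G(25) = G(7) = 3.

3


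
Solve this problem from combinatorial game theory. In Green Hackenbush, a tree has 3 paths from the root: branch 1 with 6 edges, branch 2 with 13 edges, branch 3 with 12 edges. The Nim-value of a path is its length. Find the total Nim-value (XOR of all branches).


The tree has 3 branches from the ground vertex.
In Green Hackenbush, the Nim-value of a simple path of length k is k.
Branch 1: length 6, Nim-value = 6
Branch 2: length 13, Nim-value = 13
Branch 3: length 12, Nim-value = 12
Total Nim-value = XOR of all branch values:
0 XOR 6 = 6
6 XOR 13 = 11
11 XOR 12 = 7
Nim-value of the tree = 7

7


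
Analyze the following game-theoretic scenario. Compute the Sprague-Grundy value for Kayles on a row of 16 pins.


Kayles: a move removes 1 or 2 adjacent pins from a contiguous row.
Removing pins from a row of k leaves two independent rows (a, b) with a + b = k - 1 (one pin) or a + b = k - 2 (two pins); an end removal gives a = 0.
By Sprague-Grundy, G(k) = mex{ G(a) XOR G(b) } over all these splits. G(0) = 0.
G(1): splits (0,0):0^0=0 -> mex({0}) = 1
G(2): splits (0,1):0^1=1 (0,0):0^0=0 -> mex({0, 1}) = 2
G(3): splits (0,2):0^2=2 (1,1):1^1=0 (0,1):0^1=1 -> mex({0, 1, 2}) = 3
G(4): splits (0,3):0^3=3 (1,2):1^2=3 (0,2):0^2=2 (1,1):1^1=0 -> mex({0, 2, 3}) = 1
G(5): splits (0,4):0^1=1 (1,3):1^3=2 (2,2):2^2=0 (0,3):0^3=3 (1,2):1^2=3 -> mex({0, 1, 2, 3}) = 4
G(6) = mex({0, 1, 2, 4}) = 3
G(7) = mex({0, 1, 3, 4, 5}) = 2
G(8) = mex({0, 2, 3, 5, 6}) = 1
G(9) = mex({0, 1, 2, 3, 6, 7}) = 4
G(10) = mex({0, 1, 3, 4, 5, 7}) = 2
G(11) = mex({0, 1, 2, 3, 4, 5}) = 6
G(12) = mex({0, 1, 2, 3, 5, 6, 7}) = 4
G(13) = mex({0, 2, 3, 4, 6, 7}) = 1
G(14) = mex({0, 1, 4, 5, 6, 7}) = 2
G(15) = mex({0, 1, 2, 3, 4, 5, 6}) = 7
G(16) = mex({0, 2, 3, 5, 6, 7}) = 1
Therefore G(16) = 1.

1


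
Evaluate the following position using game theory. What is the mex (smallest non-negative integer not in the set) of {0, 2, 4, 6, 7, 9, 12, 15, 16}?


Set = {0, 2, 4, 6, 7, 9, 12, 15, 16}
0 is in the set.
1 is NOT in the set. This is the mex.
mex = 1

1


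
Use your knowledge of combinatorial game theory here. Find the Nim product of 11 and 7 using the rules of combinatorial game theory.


Nim multiplication is bilinear over XOR: (u XOR v) * w = (u*w) XOR (v*w).
So we split each operand into its bit components and XOR the pairwise Nim products.
11 = 1 + 2 + 8 (as XOR of powers of 2).
7 = 1 + 2 + 4 (as XOR of powers of 2).
Using the standard Nim-product table on single bits:
  2*2 = 3,   2*4 = 8,   2*8 = 12,
  4*4 = 6,   4*8 = 11,  8*8 = 13,
and  1*x = x (identity), k*l = l*k (commutative).
Pairwise Nim products:
  1 * 1 = 1
  1 * 2 = 2
  1 * 4 = 4
  2 * 1 = 2
  2 * 2 = 3
  2 * 4 = 8
  8 * 1 = 8
  8 * 2 = 12
  8 * 4 = 11
XOR them: 1 XOR 2 XOR 4 XOR 2 XOR 3 XOR 8 XOR 8 XOR 12 XOR 11 = 1.
Result: 11 * 7 = 1 (in Nim).

1


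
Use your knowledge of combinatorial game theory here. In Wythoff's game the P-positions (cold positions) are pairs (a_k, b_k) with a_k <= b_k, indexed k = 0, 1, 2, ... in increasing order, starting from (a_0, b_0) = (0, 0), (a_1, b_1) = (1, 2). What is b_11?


By Wythoff's theorem, a_k = floor(k * phi) and b_k = floor(k * phi^2) = a_k + k, where phi = (1 + sqrt(5))/2 is the golden ratio.
phi = (1 + sqrt(5))/2 = 1.618034
phi^2 = phi + 1 = 2.618034
k = 11
k * phi^2 = 11 * 2.618034 = 28.798374
b_11 = floor(k * phi^2) = 28 (check: a_11 + k = 17 + 11 = 28)

28


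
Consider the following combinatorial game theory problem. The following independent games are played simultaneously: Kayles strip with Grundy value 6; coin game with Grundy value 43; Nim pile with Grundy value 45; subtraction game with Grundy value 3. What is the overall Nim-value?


By the Sprague-Grundy theorem, the Grundy value of a sum of games is the XOR of individual Grundy values.
Kayles strip: Grundy value = 6. Running XOR: 0 XOR 6 = 6
coin game: Grundy value = 43. Running XOR: 6 XOR 43 = 45
Nim pile: Grundy value = 45. Running XOR: 45 XOR 45 = 0
subtraction game: Grundy value = 3. Running XOR: 0 XOR 3 = 3
The combined Grundy value is 3.

3


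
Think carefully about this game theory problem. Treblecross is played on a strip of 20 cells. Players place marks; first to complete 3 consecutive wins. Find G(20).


Treblecross: place X on empty cells; 3-in-a-row wins.
Playing within two cells of an existing X lets the opponent win at once, so sensible play treats the cells i-2..i+2 around each X as dead. The player left with no safe cell loses, so this is a normal-play take-away game on strips of safe cells.
Placing X at cell i (0-indexed) of a strip of k safe cells leaves independent strips of sizes max(0, i-2) and max(0, k-i-3). Hence G(k) = mex{ G(max(0,i-2)) XOR G(max(0,k-i-3)) : 0 <= i < k }, with G(0) = 0.
G(1): splits (0,0):0^0=0 -> mex({0}) = 1
G(2): splits (0,0):0^0=0 -> mex({0}) = 1
G(3): splits (0,0):0^0=0 -> mex({0}) = 1
G(4): splits (0,1):0^1=1 (0,0):0^0=0 -> mex({0, 1}) = 2
G(5): splits (0,2):0^1=1 (0,1):0^1=1 (0,0):0^0=0 -> mex({0, 1}) = 2
G(6) = mex({1}) = 0
G(7) = mex({0, 1, 2}) = 3
G(8) = mex({0, 1, 2}) = 3
G(9) = mex({0, 2}) = 1
G(10) = mex({0, 2, 3}) = 1
G(11) = mex({0, 3}) = 1
G(12) = mex({1, 3}) = 0
G(13) = mex({0, 1, 2, 3}) = 4
G(14) = mex({0, 1, 2}) = 3
G(15) = mex({0, 1, 2}) = 3
G(16) = mex({0, 1, 2, 4}) = 3
G(17) = mex({0, 1, 3, 4}) = 2
G(18) = mex({0, 1, 3, 4}) = 2
G(19) = mex({0, 1, 3, 5}) = 2
G(20) = mex({0, 1, 2, 3, 5}) = 4
Therefore G(20) = 4.

4


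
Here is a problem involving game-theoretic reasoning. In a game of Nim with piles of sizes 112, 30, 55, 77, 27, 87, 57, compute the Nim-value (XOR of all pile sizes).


We need the XOR (exclusive or) of all pile sizes.
After XOR-ing pile 1 (size 112): 0 XOR 112 = 112
After XOR-ing pile 2 (size 30): 112 XOR 30 = 110
After XOR-ing pile 3 (size 55): 110 XOR 55 = 89
After XOR-ing pile 4 (size 77): 89 XOR 77 = 20
After XOR-ing pile 5 (size 27): 20 XOR 27 = 15
After XOR-ing pile 6 (size 87): 15 XOR 87 = 88
After XOR-ing pile 7 (size 57): 88 XOR 57 = 97
The Nim-value of this position is 97.

97


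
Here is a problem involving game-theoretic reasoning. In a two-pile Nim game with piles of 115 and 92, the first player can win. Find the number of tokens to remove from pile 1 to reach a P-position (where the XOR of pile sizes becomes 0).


Piles: 115 and 92
Current XOR: 115 XOR 92 = 47 (non-zero, so this is an N-position).
To make the XOR zero, we need to find a move that balances the piles.
For pile 1 (size 115): target = 115 XOR 47 = 92
We reduce pile 1 from 115 to 92.
Tokens removed: 115 - 92 = 23
Verification: 92 XOR 92 = 0

23


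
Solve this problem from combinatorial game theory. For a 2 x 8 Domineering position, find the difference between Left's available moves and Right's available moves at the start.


Board is 2 x 8 (rows x cols).
Left (vertical) placements: (rows-1) * cols = 1 * 8 = 8
Right (horizontal) placements: rows * (cols-1) = 2 * 7 = 14
Advantage = Left - Right = 8 - 14 = -6

-6


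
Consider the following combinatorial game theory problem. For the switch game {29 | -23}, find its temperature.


The game is {29 | -23}, a switch {a | b} with numbers a > b.
Cooling {a | b} by t gives {a - t | b + t}, which stops being hot when a - t = b + t, i.e. at t = (a - b)/2. So the temperature of a switch is (a - b)/2.
Temperature = (Left option - Right option) / 2
= (29 - (-23)) / 2
= 52 / 2
= 26

26


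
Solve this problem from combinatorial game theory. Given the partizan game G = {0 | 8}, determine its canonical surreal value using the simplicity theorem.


Left options: {0}, max = 0
Right options: {8}, min = 8
All options are numbers and max(Left) < min(Right), so by the simplicity theorem the value is the simplest (earliest-born) number strictly between 0 and 8.
Integers 1 through 7 all lie strictly between 0 and 8.
Among integers, the simplest (lowest birthday = smallest |n|; 0 is born on day 0, +-n on day n) is 1.
No non-integer in the interval can be simpler: if x is a non-integer in the interval, then floor(x) or ceil(x) also lies in the interval (the interval contains an integer), and both are proper prefixes of x's sign expansion, i.e. born earlier. So the game value is 1.
Game value = 1

1


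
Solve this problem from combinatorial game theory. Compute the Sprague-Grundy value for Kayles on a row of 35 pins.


Kayles: a move removes 1 or 2 adjacent pins from a contiguous row.
Removing pins from a row of k leaves two independent rows (a, b) with a + b = k - 1 (one pin) or a + b = k - 2 (two pins); an end removal gives a = 0.
By Sprague-Grundy, G(k) = mex{ G(a) XOR G(b) } over all these splits. G(0) = 0.
G(1): splits (0,0):0^0=0 -> mex({0}) = 1
G(2): splits (0,1):0^1=1 (0,0):0^0=0 -> mex({0, 1}) = 2
G(3): splits (0,2):0^2=2 (1,1):1^1=0 (0,1):0^1=1 -> mex({0, 1, 2}) = 3
G(4): splits (0,3):0^3=3 (1,2):1^2=3 (0,2):0^2=2 (1,1):1^1=0 -> mex({0, 2, 3}) = 1
G(5): splits (0,4):0^1=1 (1,3):1^3=2 (2,2):2^2=0 (0,3):0^3=3 (1,2):1^2=3 -> mex({0, 1, 2, 3}) = 4
G(6) = mex({0, 1, 2, 4}) = 3
G(7) = mex({0, 1, 3, 4, 5}) = 2
G(8) = mex({0, 2, 3, 5, 6}) = 1
G(9) = mex({0, 1, 2, 3, 6, 7}) = 4
G(10) = mex({0, 1, 3, 4, 5, 7}) = 2
G(11) = mex({0, 1, 2, 3, 4, 5}) = 6
G(12) = mex({0, 1, 2, 3, 5, 6, 7}) = 4
G(13) = mex({0, 2, 3, 4, 6, 7}) = 1
G(14) = mex({0, 1, 4, 5, 6, 7}) = 2
G(15) = mex({0, 1, 2, 3, 4, 5, 6}) = 7
G(16) = mex({0, 2, 3, 5, 6, 7}) = 1
G(17) = mex({0, 1, 2, 3, 5, 6, 7}) = 4
G(18) = mex({0, 1, 2, 4, 5, 6}) = 3
G(19) = mex({0, 1, 3, 4, 5, 7}) = 2
G(20) = mex({0, 2, 3, 4, 5, 6, 7}) = 1
G(21) = mex({0, 1, 2, 3, 5, 6, 7}) = 4
G(22) = mex({0, 1, 2, 3, 4, 5, 7}) = 6
G(23) = mex({0, 1, 2, 3, 4, 5, 6}) = 7
G(24) = mex({0, 1, 2, 3, 5, 6, 7}) = 4
G(25) = mex({0, 2, 3, 4, 6, 7}) = 1
G(26) = mex({0, 1, 3, 4, 5, 6, 7}) = 2
G(27) = mex({0, 1, 2, 3, 4, 5, 6, 7}) = 8
G(28) = mex({0, 1, 2, 3, 4, 6, 7, 8}) = 5
G(29) = mex({0, 1, 2, 3, 5, 6, 7, 8, 9}) = 4
G(30) = mex({0, 1, 2, 3, 4, 5, 6, 9, 10}) = 7
G(31) = mex({0, 1, 3, 4, 5, 7, 10, 11}) = 2
G(32) = mex({0, 2, 3, 4, 5, 6, 7, 9, 11}) = 1
G(33) = mex({0, 1, 2, 3, 4, 5, 6, 7, 9, 12}) = 8
G(34) = mex({0, 1, 2, 3, 4, 5, 7, 8, 11, 12}) = 6
G(35) = mex({0, 1, 2, 3, 4, 5, 6, 8, 9, 10, 11}) = 7
Therefore G(35) = 7.

7


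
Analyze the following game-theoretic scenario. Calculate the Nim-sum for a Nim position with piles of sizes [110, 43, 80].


We need the XOR (exclusive or) of all pile sizes.
After XOR-ing pile 1 (size 110): 0 XOR 110 = 110
After XOR-ing pile 2 (size 43): 110 XOR 43 = 69
After XOR-ing pile 3 (size 80): 69 XOR 80 = 21
The Nim-value of this position is 21.

21


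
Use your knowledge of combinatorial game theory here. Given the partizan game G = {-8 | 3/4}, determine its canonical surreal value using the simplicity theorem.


Left options: {-8}, max = -8
Right options: {3/4}, min = 3/4
All options are numbers and max(Left) < min(Right), so by the simplicity theorem the value is the simplest (earliest-born) number strictly between -8 and 3/4.
Integers -7 through 0 all lie strictly between -8 and 3/4.
Among integers, the simplest (lowest birthday = smallest |n|; 0 is born on day 0, +-n on day n) is 0.
No non-integer in the interval can be simpler: if x is a non-integer in the interval, then floor(x) or ceil(x) also lies in the interval (the interval contains an integer), and both are proper prefixes of x's sign expansion, i.e. born earlier. So the game value is 0.
Game value = 0

0


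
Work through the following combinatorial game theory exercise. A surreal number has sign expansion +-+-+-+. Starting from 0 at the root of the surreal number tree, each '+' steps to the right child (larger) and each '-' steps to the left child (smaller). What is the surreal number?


Sign expansion: +-+-+-+
Rule: track bounds (lo, hi), initially (-inf, +inf). On '+', the current value becomes lo and we move to the simplest number in (value, hi): value + 1 if hi = +inf, otherwise the midpoint (value + hi)/2. On '-', the current value becomes hi and we move to value - 1 if lo = -inf, otherwise the midpoint (lo + value)/2.
Start at 0.
Step 1: sign = +, move right. Bounds: (0, +inf). Value = 1
Step 2: sign = -, move left. Bounds: (0, 1). Value = 1/2
Step 3: sign = +, move right. Bounds: (1/2, 1). Value = 3/4
Step 4: sign = -, move left. Bounds: (1/2, 3/4). Value = 5/8
Step 5: sign = +, move right. Bounds: (5/8, 3/4). Value = 11/16
Step 6: sign = -, move left. Bounds: (5/8, 11/16). Value = 21/32
Step 7: sign = +, move right. Bounds: (21/32, 11/16). Value = 43/64
The surreal number with sign expansion +-+-+-+ is 43/64.

43/64


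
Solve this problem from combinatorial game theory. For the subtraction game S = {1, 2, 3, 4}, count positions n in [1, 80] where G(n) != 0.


Subtraction set S = {1, 2, 3, 4}, so G(n) = n mod 5.
G(n) = 0 when n is a multiple of 5.
Multiples of 5 in [1, 80]: 16
N-positions (nonzero Grundy) = 80 - 16 = 64

64


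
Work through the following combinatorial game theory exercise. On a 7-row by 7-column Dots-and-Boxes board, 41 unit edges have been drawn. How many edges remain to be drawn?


Grid: 7 x 7 boxes, i.e. 8 rows and 8 columns of dots.
Horizontal edges: (rows + 1) * cols = 8 * 7 = 56
Vertical edges: rows * (cols + 1) = 7 * 8 = 56
Total edges: 56 + 56 = 112
Edges drawn: 41
Remaining: 112 - 41 = 71

71


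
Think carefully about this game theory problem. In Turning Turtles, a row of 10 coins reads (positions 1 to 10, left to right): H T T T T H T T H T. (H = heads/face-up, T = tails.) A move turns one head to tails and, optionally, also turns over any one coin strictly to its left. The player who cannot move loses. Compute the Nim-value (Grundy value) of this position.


Coins: H T T T T H T T H T
Key fact: a single head at position k behaves exactly like a Nim heap of size k (turning it to T and optionally flipping a coin at j < k corresponds to moving the heap from k to j, or to 0), and heads combine as a disjunctive sum (two heads at the same place would cancel, matching j XOR j = 0). So the Nim-value is the XOR of the 1-indexed positions of the heads.
Face-up positions (1-indexed): [1, 6, 9]
XOR 0 with 1: 0 XOR 1 = 1
XOR 1 with 6: 1 XOR 6 = 7
XOR 7 with 9: 7 XOR 9 = 14
Nim-value = 14

14


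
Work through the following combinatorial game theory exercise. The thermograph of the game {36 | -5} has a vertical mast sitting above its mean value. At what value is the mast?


Game = {36 | -5}, a switch {a | b} with numbers a > b.
Its thermograph has left wall a - t and right wall b + t, which meet at t = (a - b)/2, where both equal (a + b)/2. So the mast (mean value) is at (a + b)/2.
Mean = (36 + (-5))/2 = 31/2 = 31/2

31/2


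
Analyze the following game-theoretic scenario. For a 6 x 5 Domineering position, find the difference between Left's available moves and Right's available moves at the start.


Board is 6 x 5 (rows x cols).
Left (vertical) placements: (rows-1) * cols = 5 * 5 = 25
Right (horizontal) placements: rows * (cols-1) = 6 * 4 = 24
Advantage = Left - Right = 25 - 24 = 1

1


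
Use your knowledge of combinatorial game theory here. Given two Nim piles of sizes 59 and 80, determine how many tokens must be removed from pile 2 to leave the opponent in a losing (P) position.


Piles: 59 and 80
Current XOR: 59 XOR 80 = 107 (non-zero, so this is an N-position).
To make the XOR zero, we need to find a move that balances the piles.
For pile 2 (size 80): target = 80 XOR 107 = 59
We reduce pile 2 from 80 to 59.
Tokens removed: 80 - 59 = 21
Verification: 59 XOR 59 = 0

21


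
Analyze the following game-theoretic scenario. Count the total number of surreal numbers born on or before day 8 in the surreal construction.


Day 0: {|} = 0 is born. Count = 1.
Day n: the number of surreal numbers born by day n is 2^(n+1) - 1.
By day 0: 2^1 - 1 = 1
By day 1: 2^2 - 1 = 3
By day 2: 2^3 - 1 = 7
By day 3: 2^4 - 1 = 15
By day 4: 2^5 - 1 = 31
By day 5: 2^6 - 1 = 63
By day 6: 2^7 - 1 = 127
By day 7: 2^8 - 1 = 255
By day 8: 2^9 - 1 = 511
By day 8: 511 surreal numbers.

511


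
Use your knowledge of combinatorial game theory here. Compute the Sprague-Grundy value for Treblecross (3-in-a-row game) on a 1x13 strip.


Treblecross: place X on empty cells; 3-in-a-row wins.
Playing within two cells of an existing X lets the opponent win at once, so sensible play treats the cells i-2..i+2 around each X as dead. The player left with no safe cell loses, so this is a normal-play take-away game on strips of safe cells.
Placing X at cell i (0-indexed) of a strip of k safe cells leaves independent strips of sizes max(0, i-2) and max(0, k-i-3). Hence G(k) = mex{ G(max(0,i-2)) XOR G(max(0,k-i-3)) : 0 <= i < k }, with G(0) = 0.
G(1): splits (0,0):0^0=0 -> mex({0}) = 1
G(2): splits (0,0):0^0=0 -> mex({0}) = 1
G(3): splits (0,0):0^0=0 -> mex({0}) = 1
G(4): splits (0,1):0^1=1 (0,0):0^0=0 -> mex({0, 1}) = 2
G(5): splits (0,2):0^1=1 (0,1):0^1=1 (0,0):0^0=0 -> mex({0, 1}) = 2
G(6) = mex({1}) = 0
G(7) = mex({0, 1, 2}) = 3
G(8) = mex({0, 1, 2}) = 3
G(9) = mex({0, 2}) = 1
G(10) = mex({0, 2, 3}) = 1
G(11) = mex({0, 3}) = 1
G(12) = mex({1, 3}) = 0
G(13) = mex({0, 1, 2, 3}) = 4
Therefore G(13) = 4.

4


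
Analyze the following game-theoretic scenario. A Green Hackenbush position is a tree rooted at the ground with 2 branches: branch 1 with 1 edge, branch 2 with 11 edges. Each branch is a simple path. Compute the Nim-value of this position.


The tree has 2 branches from the ground vertex.
In Green Hackenbush, the Nim-value of a simple path of length k is k.
Branch 1: length 1, Nim-value = 1
Branch 2: length 11, Nim-value = 11
Total Nim-value = XOR of all branch values:
0 XOR 1 = 1
1 XOR 11 = 10
Nim-value of the tree = 10

10


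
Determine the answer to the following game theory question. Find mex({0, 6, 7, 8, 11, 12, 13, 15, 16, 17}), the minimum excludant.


Set = {0, 6, 7, 8, 11, 12, 13, 15, 16, 17}
0 is in the set.
1 is NOT in the set. This is the mex.
mex = 1

1


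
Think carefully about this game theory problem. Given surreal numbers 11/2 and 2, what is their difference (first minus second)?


x = 11/2, y = 2
Converting to common denominator: 2
x = 11/2, y = 4/2
x - y = 11/2 - 2 = 7/2

7/2


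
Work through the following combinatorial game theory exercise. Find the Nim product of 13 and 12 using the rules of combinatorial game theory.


Nim multiplication is bilinear over XOR: (u XOR v) * w = (u*w) XOR (v*w).
So we split each operand into its bit components and XOR the pairwise Nim products.
13 = 1 + 4 + 8 (as XOR of powers of 2).
12 = 4 + 8 (as XOR of powers of 2).
Using the standard Nim-product table on single bits:
  2*2 = 3,   2*4 = 8,   2*8 = 12,
  4*4 = 6,   4*8 = 11,  8*8 = 13,
and  1*x = x (identity), k*l = l*k (commutative).
Pairwise Nim products:
  1 * 4 = 4
  1 * 8 = 8
  4 * 4 = 6
  4 * 8 = 11
  8 * 4 = 11
  8 * 8 = 13
XOR them: 4 XOR 8 XOR 6 XOR 11 XOR 11 XOR 13 = 7.
Result: 13 * 12 = 7 (in Nim).

7


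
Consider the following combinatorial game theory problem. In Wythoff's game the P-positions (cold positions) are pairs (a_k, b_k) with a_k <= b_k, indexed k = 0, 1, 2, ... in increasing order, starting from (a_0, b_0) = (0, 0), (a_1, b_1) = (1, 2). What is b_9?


By Wythoff's theorem, a_k = floor(k * phi) and b_k = floor(k * phi^2) = a_k + k, where phi = (1 + sqrt(5))/2 is the golden ratio.
phi = (1 + sqrt(5))/2 = 1.618034
phi^2 = phi + 1 = 2.618034
k = 9
k * phi^2 = 9 * 2.618034 = 23.562306
b_9 = floor(k * phi^2) = 23 (check: a_9 + k = 14 + 9 = 23)

23


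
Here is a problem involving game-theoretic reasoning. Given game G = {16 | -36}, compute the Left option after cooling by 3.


Original game: {16 | -36} (a switch {a | b} with a > b).
Cooling by t (for t below the temperature (a - b)/2 = 26) taxes each move by t: {a | b} cooled by t is {a - t | b + t}.
Cooling amount: t = 3
Cooled Left option: 16 - 3 = 13
Cooled Right option: -36 + 3 = -33
Cooled game: {13 | -33}
Left option = 13

13


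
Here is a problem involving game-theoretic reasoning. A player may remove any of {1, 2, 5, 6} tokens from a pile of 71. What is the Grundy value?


The subtraction set is S = {1, 2, 5, 6}.
G(k) = mex{ G(k - s) : s in S, s <= k }. We compute iteratively: G(0) = 0.
G(1) = mex({0}) = 1
G(2) = mex({0, 1}) = 2
G(3) = mex({1, 2}) = 0
G(4) = mex({0, 2}) = 1
G(5) = mex({0, 1}) = 2
G(6) = mex({0, 1, 2}) = 3
G(7) = mex({1, 2, 3}) = 0
G(8) = mex({0, 2, 3}) = 1
G(9) = mex({0, 1}) = 2
G(10) = mex({1, 2}) = 0
G(11) = mex({0, 2, 3}) = 1
G(12) = mex({0, 1, 3}) = 2
Observe that G(7)..G(12) = 0, 1, 2, 0, 1, 2 repeats G(0)..G(5) = 0, 1, 2, 0, 1, 2.
For k >= max(S) = 6, G(k) is determined by the previous 6 values G(k-6)..G(k-1); a window of 6 consecutive values has recurred shifted by 7, so by induction G(k + 7) = G(k) for all k >= 0: the sequence is periodic from the start with period 7.
One period: G(0..6) = 0, 1, 2, 0, 1, 2, 3.
71 mod 7 = 1, so G(71) = G(1) = 1.

1


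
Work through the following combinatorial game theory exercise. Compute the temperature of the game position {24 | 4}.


The game is {24 | 4}, a switch {a | b} with numbers a > b.
Cooling {a | b} by t gives {a - t | b + t}, which stops being hot when a - t = b + t, i.e. at t = (a - b)/2. So the temperature of a switch is (a - b)/2.
Temperature = (Left option - Right option) / 2
= (24 - (4)) / 2
= 20 / 2
= 10

10


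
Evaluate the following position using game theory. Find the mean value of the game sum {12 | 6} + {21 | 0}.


G1 = {12 | 6}, G2 = {21 | 0}
Each is a switch {a | b} with numbers a > b; its mean value is (a + b)/2, and mean value is additive over game sums: m(G1 + G2) = m(G1) + m(G2).
Mean of G1 = (12 + (6))/2 = 18/2 = 9
Mean of G2 = (21 + (0))/2 = 21/2 = 21/2
Mean of G1 + G2 = 9 + 21/2 = 39/2

39/2


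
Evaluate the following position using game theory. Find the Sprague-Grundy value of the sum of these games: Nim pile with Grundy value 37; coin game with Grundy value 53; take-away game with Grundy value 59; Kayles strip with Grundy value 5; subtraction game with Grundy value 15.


By the Sprague-Grundy theorem, the Grundy value of a sum of games is the XOR of individual Grundy values.
Nim pile: Grundy value = 37. Running XOR: 0 XOR 37 = 37
coin game: Grundy value = 53. Running XOR: 37 XOR 53 = 16
take-away game: Grundy value = 59. Running XOR: 16 XOR 59 = 43
Kayles strip: Grundy value = 5. Running XOR: 43 XOR 5 = 46
subtraction game: Grundy value = 15. Running XOR: 46 XOR 15 = 33
The combined Grundy value is 33.

33


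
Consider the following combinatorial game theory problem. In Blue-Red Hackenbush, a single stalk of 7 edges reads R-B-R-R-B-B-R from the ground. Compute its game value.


Edges (from ground): R-B-R-R-B-B-R
By Berlekamp's sign-expansion rule, a Blue-Red Hackenbush stalk has the value of the surreal number whose sign sequence is the edge sequence with B -> + and R -> -.
Sign sequence: -+--++-
Trace the sign expansion in the surreal number tree, starting from 0:
Edge 1: R (sign -) -> bounds (-inf, 0), value = -1
Edge 2: B (sign +) -> bounds (-1, 0), value = -1/2
Edge 3: R (sign -) -> bounds (-1, -1/2), value = -3/4
Edge 4: R (sign -) -> bounds (-1, -3/4), value = -7/8
Edge 5: B (sign +) -> bounds (-7/8, -3/4), value = -13/16
Edge 6: B (sign +) -> bounds (-13/16, -3/4), value = -25/32
Edge 7: R (sign -) -> bounds (-13/16, -25/32), value = -51/64
Game value = -51/64

-51/64


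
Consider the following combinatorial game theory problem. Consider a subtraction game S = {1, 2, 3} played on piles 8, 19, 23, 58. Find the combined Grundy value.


Subtraction set: {1, 2, 3}
For this subtraction set, G(n) = n mod 4 (period = max + 1 = 4).
Pile 1 (size 8): G(8) = 8 mod 4 = 0
Pile 2 (size 19): G(19) = 19 mod 4 = 3
Pile 3 (size 23): G(23) = 23 mod 4 = 3
Pile 4 (size 58): G(58) = 58 mod 4 = 2
Total Grundy value = XOR of all: 0 XOR 3 XOR 3 XOR 2 = 2

2


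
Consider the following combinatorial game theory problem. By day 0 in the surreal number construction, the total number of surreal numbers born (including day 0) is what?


Day 0: {|} = 0 is born. Count = 1.
Day n: the number of surreal numbers born by day n is 2^(n+1) - 1.
By day 0: 2^1 - 1 = 1
By day 0: 1 surreal numbers.

1


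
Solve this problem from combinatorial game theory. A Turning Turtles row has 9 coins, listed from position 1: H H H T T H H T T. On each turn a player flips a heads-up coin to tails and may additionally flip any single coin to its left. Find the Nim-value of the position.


Coins: H H H T T H H T T
Key fact: a single head at position k behaves exactly like a Nim heap of size k (turning it to T and optionally flipping a coin at j < k corresponds to moving the heap from k to j, or to 0), and heads combine as a disjunctive sum (two heads at the same place would cancel, matching j XOR j = 0). So the Nim-value is the XOR of the 1-indexed positions of the heads.
Face-up positions (1-indexed): [1, 2, 3, 6, 7]
XOR 0 with 1: 0 XOR 1 = 1
XOR 1 with 2: 1 XOR 2 = 3
XOR 3 with 3: 3 XOR 3 = 0
XOR 0 with 6: 0 XOR 6 = 6
XOR 6 with 7: 6 XOR 7 = 1
Nim-value = 1

1


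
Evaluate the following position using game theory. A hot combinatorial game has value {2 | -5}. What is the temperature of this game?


The game is {2 | -5}, a switch {a | b} with numbers a > b.
Cooling {a | b} by t gives {a - t | b + t}, which stops being hot when a - t = b + t, i.e. at t = (a - b)/2. So the temperature of a switch is (a - b)/2.
Temperature = (Left option - Right option) / 2
= (2 - (-5)) / 2
= 7 / 2
= 7/2

7/2


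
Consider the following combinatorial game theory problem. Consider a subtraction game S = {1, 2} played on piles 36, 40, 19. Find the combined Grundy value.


Subtraction set: {1, 2}
For this subtraction set, G(n) = n mod 3 (period = max + 1 = 3).
Pile 1 (size 36): G(36) = 36 mod 3 = 0
Pile 2 (size 40): G(40) = 40 mod 3 = 1
Pile 3 (size 19): G(19) = 19 mod 3 = 1
Total Grundy value = XOR of all: 0 XOR 1 XOR 1 = 0

0


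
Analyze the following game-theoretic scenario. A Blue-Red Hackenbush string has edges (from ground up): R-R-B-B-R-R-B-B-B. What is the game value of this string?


Edges (from ground): R-R-B-B-R-R-B-B-B
By Berlekamp's sign-expansion rule, a Blue-Red Hackenbush stalk has the value of the surreal number whose sign sequence is the edge sequence with B -> + and R -> -.
Sign sequence: --++--+++
Trace the sign expansion in the surreal number tree, starting from 0:
Edge 1: R (sign -) -> bounds (-inf, 0), value = -1
Edge 2: R (sign -) -> bounds (-inf, -1), value = -2
Edge 3: B (sign +) -> bounds (-2, -1), value = -3/2
Edge 4: B (sign +) -> bounds (-3/2, -1), value = -5/4
Edge 5: R (sign -) -> bounds (-3/2, -5/4), value = -11/8
Edge 6: R (sign -) -> bounds (-3/2, -11/8), value = -23/16
Edge 7: B (sign +) -> bounds (-23/16, -11/8), value = -45/32
Edge 8: B (sign +) -> bounds (-45/32, -11/8), value = -89/64
Edge 9: B (sign +) -> bounds (-89/64, -11/8), value = -177/128
Game value = -177/128

-177/128


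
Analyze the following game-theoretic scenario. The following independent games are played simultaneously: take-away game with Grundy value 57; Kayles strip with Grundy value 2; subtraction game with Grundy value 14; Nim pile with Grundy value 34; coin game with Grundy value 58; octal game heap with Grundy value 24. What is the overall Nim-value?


By the Sprague-Grundy theorem, the Grundy value of a sum of games is the XOR of individual Grundy values.
take-away game: Grundy value = 57. Running XOR: 0 XOR 57 = 57
Kayles strip: Grundy value = 2. Running XOR: 57 XOR 2 = 59
subtraction game: Grundy value = 14. Running XOR: 59 XOR 14 = 53
Nim pile: Grundy value = 34. Running XOR: 53 XOR 34 = 23
coin game: Grundy value = 58. Running XOR: 23 XOR 58 = 45
octal game heap: Grundy value = 24. Running XOR: 45 XOR 24 = 53
The combined Grundy value is 53.

53
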